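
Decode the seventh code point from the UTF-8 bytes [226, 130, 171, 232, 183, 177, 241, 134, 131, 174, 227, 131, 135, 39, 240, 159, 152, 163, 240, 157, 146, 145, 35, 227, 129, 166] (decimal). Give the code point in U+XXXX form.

Offset 0: leading byte 0xE2 = 11100010 → 3-byte char #1 = E2 82 AB.
Offset 3: leading byte 0xE8 = 11101000 → 3-byte char #2 = E8 B7 B1.
Offset 6: leading byte 0xF1 = 11110001 → 4-byte char #3 = F1 86 83 AE.
Offset 10: leading byte 0xE3 = 11100011 → 3-byte char #4 = E3 83 87.
Offset 13: leading byte 0x27 = 00100111 → 1-byte char #5 = 27.
Offset 14: leading byte 0xF0 = 11110000 → 4-byte char #6 = F0 9F 98 A3.
Offset 18: leading byte 0xF0 = 11110000 → 4-byte char #7 = F0 9D 92 91.
Leading byte 0xF0 = 11110000 matches 11110xxx → 4-byte sequence.
Byte 1: 0xF0 = 11110000, payload 000 (3 bits).
Byte 2: 0x9D = 10011101 (10xxxxxx ✓), payload 011101.
Byte 3: 0x92 = 10010010 (10xxxxxx ✓), payload 010010.
Byte 4: 0x91 = 10010001 (10xxxxxx ✓), payload 010001.
Concatenate: 000011101010010010001 = 0x1D491 (21 bits → U+1D491).

U+1D491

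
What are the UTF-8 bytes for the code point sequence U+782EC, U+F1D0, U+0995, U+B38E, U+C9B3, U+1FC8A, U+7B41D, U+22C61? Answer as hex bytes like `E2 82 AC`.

F1 B8 8B AC EF 87 90 E0 A6 95 EB 8E 8E EC A6 B3 F0 9F B2 8A F1 BB 90 9D F0 A2 B1 A1

U+782EC: 4-byte form → F1 B8 8B AC.
U+F1D0: 3-byte form → EF 87 90.
U+0995: 3-byte form → E0 A6 95.
U+B38E: 3-byte form → EB 8E 8E.
U+C9B3: 3-byte form → EC A6 B3.
U+1FC8A: 4-byte form → F0 9F B2 8A.
U+7B41D: 4-byte form → F1 BB 90 9D.
U+22C61: 4-byte form → F0 A2 B1 A1.
Concatenated (28 bytes): F1 B8 8B AC EF 87 90 E0 A6 95 EB 8E 8E EC A6 B3 F0 9F B2 8A F1 BB 90 9D F0 A2 B1 A1.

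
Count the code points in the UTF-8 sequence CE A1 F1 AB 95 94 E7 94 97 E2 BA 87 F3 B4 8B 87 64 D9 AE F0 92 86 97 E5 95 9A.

Byte at offset 0: 0xCE = 11001110 → 2-byte char (#1). Advance 2.
Byte at offset 2: 0xF1 = 11110001 → 4-byte char (#2). Advance 4.
Byte at offset 6: 0xE7 = 11100111 → 3-byte char (#3). Advance 3.
Byte at offset 9: 0xE2 = 11100010 → 3-byte char (#4). Advance 3.
Byte at offset 12: 0xF3 = 11110011 → 4-byte char (#5). Advance 4.
Byte at offset 16: 0x64 = 01100100 → 1-byte char (#6). Advance 1.
Byte at offset 17: 0xD9 = 11011001 → 2-byte char (#7). Advance 2.
Byte at offset 19: 0xF0 = 11110000 → 4-byte char (#8). Advance 4.
Byte at offset 23: 0xE5 = 11100101 → 3-byte char (#9). Advance 3.
Reached end at offset 26 after 9 code points.

9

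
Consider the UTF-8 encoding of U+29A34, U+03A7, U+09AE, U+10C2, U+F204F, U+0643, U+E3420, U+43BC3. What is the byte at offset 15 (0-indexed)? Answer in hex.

0x8F

U+29A34 → 4-byte form F0 A9 A8 B4 at offsets 0–3.
U+03A7 → 2-byte form CE A7 at offsets 4–5.
U+09AE → 3-byte form E0 A6 AE at offsets 6–8.
U+10C2 → 3-byte form E1 83 82 at offsets 9–11.
U+F204F → 4-byte form F3 B2 81 8F at offsets 12–15.
Offset 15 falls in char 5's range; it's byte 4 of F3 B2 81 8F = 0x8F.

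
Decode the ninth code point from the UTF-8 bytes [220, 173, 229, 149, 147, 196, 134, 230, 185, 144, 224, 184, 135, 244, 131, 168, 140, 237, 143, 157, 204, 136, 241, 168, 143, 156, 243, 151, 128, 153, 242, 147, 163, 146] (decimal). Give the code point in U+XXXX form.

Offset 0: leading byte 0xDC = 11011100 → 2-byte char #1 = DC AD.
Offset 2: leading byte 0xE5 = 11100101 → 3-byte char #2 = E5 95 93.
Offset 5: leading byte 0xC4 = 11000100 → 2-byte char #3 = C4 86.
Offset 7: leading byte 0xE6 = 11100110 → 3-byte char #4 = E6 B9 90.
Offset 10: leading byte 0xE0 = 11100000 → 3-byte char #5 = E0 B8 87.
Offset 13: leading byte 0xF4 = 11110100 → 4-byte char #6 = F4 83 A8 8C.
Offset 17: leading byte 0xED = 11101101 → 3-byte char #7 = ED 8F 9D.
Offset 20: leading byte 0xCC = 11001100 → 2-byte char #8 = CC 88.
Offset 22: leading byte 0xF1 = 11110001 → 4-byte char #9 = F1 A8 8F 9C.
Leading byte 0xF1 = 11110001 matches 11110xxx → 4-byte sequence.
Byte 1: 0xF1 = 11110001, payload 001 (3 bits).
Byte 2: 0xA8 = 10101000 (10xxxxxx ✓), payload 101000.
Byte 3: 0x8F = 10001111 (10xxxxxx ✓), payload 001111.
Byte 4: 0x9C = 10011100 (10xxxxxx ✓), payload 011100.
Concatenate: 001101000001111011100 = 0x683DC (21 bits → U+683DC).

U+683DC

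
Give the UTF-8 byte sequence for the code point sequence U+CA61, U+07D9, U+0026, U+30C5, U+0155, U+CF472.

U+CA61: 3-byte form → EC A9 A1.
U+07D9: 2-byte form → DF 99.
U+0026: 1-byte form → 26.
U+30C5: 3-byte form → E3 83 85.
U+0155: 2-byte form → C5 95.
U+CF472: 4-byte form → F3 8F 91 B2.
Concatenated (15 bytes): EC A9 A1 DF 99 26 E3 83 85 C5 95 F3 8F 91 B2.

EC A9 A1 DF 99 26 E3 83 85 C5 95 F3 8F 91 B2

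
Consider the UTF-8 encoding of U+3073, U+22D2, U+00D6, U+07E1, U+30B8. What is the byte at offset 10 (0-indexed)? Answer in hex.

U+3073 → 3-byte form E3 81 B3 at offsets 0–2.
U+22D2 → 3-byte form E2 8B 92 at offsets 3–5.
U+00D6 → 2-byte form C3 96 at offsets 6–7.
U+07E1 → 2-byte form DF A1 at offsets 8–9.
U+30B8 → 3-byte form E3 82 B8 at offsets 10–12.
Offset 10 falls in char 5's range; it's byte 1 of E3 82 B8 = 0xE3.

0xE3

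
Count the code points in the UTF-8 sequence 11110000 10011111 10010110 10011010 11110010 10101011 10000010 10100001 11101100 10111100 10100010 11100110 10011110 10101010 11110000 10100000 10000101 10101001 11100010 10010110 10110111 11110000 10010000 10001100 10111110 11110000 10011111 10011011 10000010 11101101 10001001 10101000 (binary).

Byte at offset 0: 0xF0 = 11110000 → 4-byte char (#1). Advance 4.
Byte at offset 4: 0xF2 = 11110010 → 4-byte char (#2). Advance 4.
Byte at offset 8: 0xEC = 11101100 → 3-byte char (#3). Advance 3.
Byte at offset 11: 0xE6 = 11100110 → 3-byte char (#4). Advance 3.
Byte at offset 14: 0xF0 = 11110000 → 4-byte char (#5). Advance 4.
Byte at offset 18: 0xE2 = 11100010 → 3-byte char (#6). Advance 3.
Byte at offset 21: 0xF0 = 11110000 → 4-byte char (#7). Advance 4.
Byte at offset 25: 0xF0 = 11110000 → 4-byte char (#8). Advance 4.
Byte at offset 29: 0xED = 11101101 → 3-byte char (#9). Advance 3.
Reached end at offset 32 after 9 code points.

9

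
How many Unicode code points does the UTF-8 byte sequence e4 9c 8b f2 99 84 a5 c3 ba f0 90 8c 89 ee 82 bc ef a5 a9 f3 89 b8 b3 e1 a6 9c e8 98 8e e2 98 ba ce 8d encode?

Byte at offset 0: 0xE4 = 11100100 → 3-byte char (#1). Advance 3.
Byte at offset 3: 0xF2 = 11110010 → 4-byte char (#2). Advance 4.
Byte at offset 7: 0xC3 = 11000011 → 2-byte char (#3). Advance 2.
Byte at offset 9: 0xF0 = 11110000 → 4-byte char (#4). Advance 4.
Byte at offset 13: 0xEE = 11101110 → 3-byte char (#5). Advance 3.
Byte at offset 16: 0xEF = 11101111 → 3-byte char (#6). Advance 3.
Byte at offset 19: 0xF3 = 11110011 → 4-byte char (#7). Advance 4.
Byte at offset 23: 0xE1 = 11100001 → 3-byte char (#8). Advance 3.
Byte at offset 26: 0xE8 = 11101000 → 3-byte char (#9). Advance 3.
Byte at offset 29: 0xE2 = 11100010 → 3-byte char (#10). Advance 3.
Byte at offset 32: 0xCE = 11001110 → 2-byte char (#11). Advance 2.
Reached end at offset 34 after 11 code points.

11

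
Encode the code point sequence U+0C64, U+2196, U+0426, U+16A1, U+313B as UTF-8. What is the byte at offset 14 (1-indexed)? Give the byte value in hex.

1-indexed offset 14 is 0-indexed offset 13.
U+0C64 → 3-byte form E0 B1 A4 at offsets 0–2.
U+2196 → 3-byte form E2 86 96 at offsets 3–5.
U+0426 → 2-byte form D0 A6 at offsets 6–7.
U+16A1 → 3-byte form E1 9A A1 at offsets 8–10.
U+313B → 3-byte form E3 84 BB at offsets 11–13.
Offset 13 falls in char 5's range; it's byte 3 of E3 84 BB = 0xBB.

0xBB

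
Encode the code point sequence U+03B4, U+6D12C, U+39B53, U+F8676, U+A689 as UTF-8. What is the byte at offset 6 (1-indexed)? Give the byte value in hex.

1-indexed offset 6 is 0-indexed offset 5.
U+03B4 → 2-byte form CE B4 at offsets 0–1.
U+6D12C → 4-byte form F1 AD 84 AC at offsets 2–5.
Offset 5 falls in char 2's range; it's byte 4 of F1 AD 84 AC = 0xAC.

0xAC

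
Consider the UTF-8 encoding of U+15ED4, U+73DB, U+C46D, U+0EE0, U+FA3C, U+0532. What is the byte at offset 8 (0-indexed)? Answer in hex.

0x91

U+15ED4 → 4-byte form F0 95 BB 94 at offsets 0–3.
U+73DB → 3-byte form E7 8F 9B at offsets 4–6.
U+C46D → 3-byte form EC 91 AD at offsets 7–9.
Offset 8 falls in char 3's range; it's byte 2 of EC 91 AD = 0x91.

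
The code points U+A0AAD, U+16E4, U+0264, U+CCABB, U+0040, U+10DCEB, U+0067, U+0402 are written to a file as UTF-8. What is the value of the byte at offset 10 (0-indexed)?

0x8C

U+A0AAD → 4-byte form F2 A0 AA AD at offsets 0–3.
U+16E4 → 3-byte form E1 9B A4 at offsets 4–6.
U+0264 → 2-byte form C9 A4 at offsets 7–8.
U+CCABB → 4-byte form F3 8C AA BB at offsets 9–12.
Offset 10 falls in char 4's range; it's byte 2 of F3 8C AA BB = 0x8C.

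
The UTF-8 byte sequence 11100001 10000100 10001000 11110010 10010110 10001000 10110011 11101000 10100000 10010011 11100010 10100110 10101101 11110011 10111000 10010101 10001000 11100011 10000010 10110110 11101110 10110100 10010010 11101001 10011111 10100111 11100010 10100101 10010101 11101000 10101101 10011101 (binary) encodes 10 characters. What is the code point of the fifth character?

U+F8548

Offset 0: leading byte 0xE1 = 11100001 → 3-byte char #1 = E1 84 88.
Offset 3: leading byte 0xF2 = 11110010 → 4-byte char #2 = F2 96 88 B3.
Offset 7: leading byte 0xE8 = 11101000 → 3-byte char #3 = E8 A0 93.
Offset 10: leading byte 0xE2 = 11100010 → 3-byte char #4 = E2 A6 AD.
Offset 13: leading byte 0xF3 = 11110011 → 4-byte char #5 = F3 B8 95 88.
Leading byte 0xF3 = 11110011 matches 11110xxx → 4-byte sequence.
Byte 1: 0xF3 = 11110011, payload 011 (3 bits).
Byte 2: 0xB8 = 10111000 (10xxxxxx ✓), payload 111000.
Byte 3: 0x95 = 10010101 (10xxxxxx ✓), payload 010101.
Byte 4: 0x88 = 10001000 (10xxxxxx ✓), payload 001000.
Concatenate: 011111000010101001000 = 0xF8548 (21 bits → U+F8548).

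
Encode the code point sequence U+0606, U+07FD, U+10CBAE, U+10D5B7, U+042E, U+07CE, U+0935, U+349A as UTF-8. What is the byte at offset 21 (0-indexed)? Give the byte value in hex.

0x9A

U+0606 → 2-byte form D8 86 at offsets 0–1.
U+07FD → 2-byte form DF BD at offsets 2–3.
U+10CBAE → 4-byte form F4 8C AE AE at offsets 4–7.
U+10D5B7 → 4-byte form F4 8D 96 B7 at offsets 8–11.
U+042E → 2-byte form D0 AE at offsets 12–13.
U+07CE → 2-byte form DF 8E at offsets 14–15.
U+0935 → 3-byte form E0 A4 B5 at offsets 16–18.
U+349A → 3-byte form E3 92 9A at offsets 19–21.
Offset 21 falls in char 8's range; it's byte 3 of E3 92 9A = 0x9A.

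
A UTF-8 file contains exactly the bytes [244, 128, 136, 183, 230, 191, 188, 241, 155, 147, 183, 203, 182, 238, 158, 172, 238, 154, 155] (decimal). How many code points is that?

Byte at offset 0: 0xF4 = 11110100 → 4-byte char (#1). Advance 4.
Byte at offset 4: 0xE6 = 11100110 → 3-byte char (#2). Advance 3.
Byte at offset 7: 0xF1 = 11110001 → 4-byte char (#3). Advance 4.
Byte at offset 11: 0xCB = 11001011 → 2-byte char (#4). Advance 2.
Byte at offset 13: 0xEE = 11101110 → 3-byte char (#5). Advance 3.
Byte at offset 16: 0xEE = 11101110 → 3-byte char (#6). Advance 3.
Reached end at offset 19 after 6 code points.

6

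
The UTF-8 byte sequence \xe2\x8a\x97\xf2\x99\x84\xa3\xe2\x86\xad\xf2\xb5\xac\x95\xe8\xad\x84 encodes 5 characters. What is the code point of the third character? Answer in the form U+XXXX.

Offset 0: leading byte 0xE2 = 11100010 → 3-byte char #1 = E2 8A 97.
Offset 3: leading byte 0xF2 = 11110010 → 4-byte char #2 = F2 99 84 A3.
Offset 7: leading byte 0xE2 = 11100010 → 3-byte char #3 = E2 86 AD.
Leading byte 0xE2 = 11100010 matches 1110xxxx → 3-byte sequence.
Byte 1: 0xE2 = 11100010, payload 0010 (4 bits).
Byte 2: 0x86 = 10000110 (10xxxxxx ✓), payload 000110.
Byte 3: 0xAD = 10101101 (10xxxxxx ✓), payload 101101.
Concatenate: 0010000110101101 = 0x21AD (16 bits → U+21AD).

U+21AD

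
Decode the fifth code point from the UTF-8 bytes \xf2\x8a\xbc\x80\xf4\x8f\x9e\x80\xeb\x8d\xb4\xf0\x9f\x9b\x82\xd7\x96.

Offset 0: leading byte 0xF2 = 11110010 → 4-byte char #1 = F2 8A BC 80.
Offset 4: leading byte 0xF4 = 11110100 → 4-byte char #2 = F4 8F 9E 80.
Offset 8: leading byte 0xEB = 11101011 → 3-byte char #3 = EB 8D B4.
Offset 11: leading byte 0xF0 = 11110000 → 4-byte char #4 = F0 9F 9B 82.
Offset 15: leading byte 0xD7 = 11010111 → 2-byte char #5 = D7 96.
Leading byte 0xD7 = 11010111 matches 110xxxxx → 2-byte sequence.
Byte 1: 0xD7 = 11010111, payload 10111 (5 bits).
Byte 2: 0x96 = 10010110 (10xxxxxx ✓), payload 010110.
Concatenate: 10111010110 = 0x5D6 (11 bits → U+05D6).

U+05D6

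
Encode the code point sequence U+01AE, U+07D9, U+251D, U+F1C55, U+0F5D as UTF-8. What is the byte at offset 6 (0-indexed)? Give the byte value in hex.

0x9D

U+01AE → 2-byte form C6 AE at offsets 0–1.
U+07D9 → 2-byte form DF 99 at offsets 2–3.
U+251D → 3-byte form E2 94 9D at offsets 4–6.
Offset 6 falls in char 3's range; it's byte 3 of E2 94 9D = 0x9D.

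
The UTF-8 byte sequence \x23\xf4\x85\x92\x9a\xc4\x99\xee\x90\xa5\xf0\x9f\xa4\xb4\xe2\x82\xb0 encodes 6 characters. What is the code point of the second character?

Offset 0: leading byte 0x23 = 00100011 → 1-byte char #1 = 23.
Offset 1: leading byte 0xF4 = 11110100 → 4-byte char #2 = F4 85 92 9A.
Leading byte 0xF4 = 11110100 matches 11110xxx → 4-byte sequence.
Byte 1: 0xF4 = 11110100, payload 100 (3 bits).
Byte 2: 0x85 = 10000101 (10xxxxxx ✓), payload 000101.
Byte 3: 0x92 = 10010010 (10xxxxxx ✓), payload 010010.
Byte 4: 0x9A = 10011010 (10xxxxxx ✓), payload 011010.
Concatenate: 100000101010010011010 = 0x10549A (21 bits → U+10549A).

U+10549A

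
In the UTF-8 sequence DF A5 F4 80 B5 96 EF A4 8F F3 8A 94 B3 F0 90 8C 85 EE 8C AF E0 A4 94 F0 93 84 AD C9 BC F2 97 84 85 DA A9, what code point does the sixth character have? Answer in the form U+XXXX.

U+E32F

Offset 0: leading byte 0xDF = 11011111 → 2-byte char #1 = DF A5.
Offset 2: leading byte 0xF4 = 11110100 → 4-byte char #2 = F4 80 B5 96.
Offset 6: leading byte 0xEF = 11101111 → 3-byte char #3 = EF A4 8F.
Offset 9: leading byte 0xF3 = 11110011 → 4-byte char #4 = F3 8A 94 B3.
Offset 13: leading byte 0xF0 = 11110000 → 4-byte char #5 = F0 90 8C 85.
Offset 17: leading byte 0xEE = 11101110 → 3-byte char #6 = EE 8C AF.
Leading byte 0xEE = 11101110 matches 1110xxxx → 3-byte sequence.
Byte 1: 0xEE = 11101110, payload 1110 (4 bits).
Byte 2: 0x8C = 10001100 (10xxxxxx ✓), payload 001100.
Byte 3: 0xAF = 10101111 (10xxxxxx ✓), payload 101111.
Concatenate: 1110001100101111 = 0xE32F (16 bits → U+E32F).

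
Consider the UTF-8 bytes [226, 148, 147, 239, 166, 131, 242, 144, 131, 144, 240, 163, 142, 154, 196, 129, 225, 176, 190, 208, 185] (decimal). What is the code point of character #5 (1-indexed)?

U+0101

Offset 0: leading byte 0xE2 = 11100010 → 3-byte char #1 = E2 94 93.
Offset 3: leading byte 0xEF = 11101111 → 3-byte char #2 = EF A6 83.
Offset 6: leading byte 0xF2 = 11110010 → 4-byte char #3 = F2 90 83 90.
Offset 10: leading byte 0xF0 = 11110000 → 4-byte char #4 = F0 A3 8E 9A.
Offset 14: leading byte 0xC4 = 11000100 → 2-byte char #5 = C4 81.
Leading byte 0xC4 = 11000100 matches 110xxxxx → 2-byte sequence.
Byte 1: 0xC4 = 11000100, payload 00100 (5 bits).
Byte 2: 0x81 = 10000001 (10xxxxxx ✓), payload 000001.
Concatenate: 00100000001 = 0x101 (11 bits → U+0101).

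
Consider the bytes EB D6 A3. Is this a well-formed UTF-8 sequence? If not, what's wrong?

Leading byte 0xEB = 11101011 → 3-byte form.
Byte 2 is 0xD6 = 11010110, which is not 10xxxxxx — expected a continuation byte.

invalid (non-continuation byte where continuation expected)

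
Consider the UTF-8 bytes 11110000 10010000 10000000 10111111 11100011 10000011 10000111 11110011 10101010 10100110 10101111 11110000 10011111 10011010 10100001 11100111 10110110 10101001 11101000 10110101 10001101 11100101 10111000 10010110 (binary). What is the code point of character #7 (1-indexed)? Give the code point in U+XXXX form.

Offset 0: leading byte 0xF0 = 11110000 → 4-byte char #1 = F0 90 80 BF.
Offset 4: leading byte 0xE3 = 11100011 → 3-byte char #2 = E3 83 87.
Offset 7: leading byte 0xF3 = 11110011 → 4-byte char #3 = F3 AA A6 AF.
Offset 11: leading byte 0xF0 = 11110000 → 4-byte char #4 = F0 9F 9A A1.
Offset 15: leading byte 0xE7 = 11100111 → 3-byte char #5 = E7 B6 A9.
Offset 18: leading byte 0xE8 = 11101000 → 3-byte char #6 = E8 B5 8D.
Offset 21: leading byte 0xE5 = 11100101 → 3-byte char #7 = E5 B8 96.
Leading byte 0xE5 = 11100101 matches 1110xxxx → 3-byte sequence.
Byte 1: 0xE5 = 11100101, payload 0101 (4 bits).
Byte 2: 0xB8 = 10111000 (10xxxxxx ✓), payload 111000.
Byte 3: 0x96 = 10010110 (10xxxxxx ✓), payload 010110.
Concatenate: 0101111000010110 = 0x5E16 (16 bits → U+5E16).

U+5E16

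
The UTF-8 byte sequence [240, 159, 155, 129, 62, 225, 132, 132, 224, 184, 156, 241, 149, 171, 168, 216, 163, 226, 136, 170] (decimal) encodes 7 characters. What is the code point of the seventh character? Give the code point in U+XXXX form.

U+222A

Offset 0: leading byte 0xF0 = 11110000 → 4-byte char #1 = F0 9F 9B 81.
Offset 4: leading byte 0x3E = 00111110 → 1-byte char #2 = 3E.
Offset 5: leading byte 0xE1 = 11100001 → 3-byte char #3 = E1 84 84.
Offset 8: leading byte 0xE0 = 11100000 → 3-byte char #4 = E0 B8 9C.
Offset 11: leading byte 0xF1 = 11110001 → 4-byte char #5 = F1 95 AB A8.
Offset 15: leading byte 0xD8 = 11011000 → 2-byte char #6 = D8 A3.
Offset 17: leading byte 0xE2 = 11100010 → 3-byte char #7 = E2 88 AA.
Leading byte 0xE2 = 11100010 matches 1110xxxx → 3-byte sequence.
Byte 1: 0xE2 = 11100010, payload 0010 (4 bits).
Byte 2: 0x88 = 10001000 (10xxxxxx ✓), payload 001000.
Byte 3: 0xAA = 10101010 (10xxxxxx ✓), payload 101010.
Concatenate: 0010001000101010 = 0x222A (16 bits → U+222A).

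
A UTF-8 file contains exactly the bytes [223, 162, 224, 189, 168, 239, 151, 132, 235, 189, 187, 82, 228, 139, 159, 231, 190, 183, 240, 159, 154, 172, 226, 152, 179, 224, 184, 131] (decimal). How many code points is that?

Byte at offset 0: 0xDF = 11011111 → 2-byte char (#1). Advance 2.
Byte at offset 2: 0xE0 = 11100000 → 3-byte char (#2). Advance 3.
Byte at offset 5: 0xEF = 11101111 → 3-byte char (#3). Advance 3.
Byte at offset 8: 0xEB = 11101011 → 3-byte char (#4). Advance 3.
Byte at offset 11: 0x52 = 01010010 → 1-byte char (#5). Advance 1.
Byte at offset 12: 0xE4 = 11100100 → 3-byte char (#6). Advance 3.
Byte at offset 15: 0xE7 = 11100111 → 3-byte char (#7). Advance 3.
Byte at offset 18: 0xF0 = 11110000 → 4-byte char (#8). Advance 4.
Byte at offset 22: 0xE2 = 11100010 → 3-byte char (#9). Advance 3.
Byte at offset 25: 0xE0 = 11100000 → 3-byte char (#10). Advance 3.
Reached end at offset 28 after 10 code points.

10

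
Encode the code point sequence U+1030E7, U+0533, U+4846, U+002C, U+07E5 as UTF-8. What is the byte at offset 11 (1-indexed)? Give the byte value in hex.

0xDF

1-indexed offset 11 is 0-indexed offset 10.
U+1030E7 → 4-byte form F4 83 83 A7 at offsets 0–3.
U+0533 → 2-byte form D4 B3 at offsets 4–5.
U+4846 → 3-byte form E4 A1 86 at offsets 6–8.
U+002C → 1-byte form 2C at offsets 9–9.
U+07E5 → 2-byte form DF A5 at offsets 10–11.
Offset 10 falls in char 5's range; it's byte 1 of DF A5 = 0xDF.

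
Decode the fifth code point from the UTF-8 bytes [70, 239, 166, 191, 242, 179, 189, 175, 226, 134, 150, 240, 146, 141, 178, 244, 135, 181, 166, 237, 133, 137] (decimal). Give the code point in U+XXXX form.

U+12372

Offset 0: leading byte 0x46 = 01000110 → 1-byte char #1 = 46.
Offset 1: leading byte 0xEF = 11101111 → 3-byte char #2 = EF A6 BF.
Offset 4: leading byte 0xF2 = 11110010 → 4-byte char #3 = F2 B3 BD AF.
Offset 8: leading byte 0xE2 = 11100010 → 3-byte char #4 = E2 86 96.
Offset 11: leading byte 0xF0 = 11110000 → 4-byte char #5 = F0 92 8D B2.
Leading byte 0xF0 = 11110000 matches 11110xxx → 4-byte sequence.
Byte 1: 0xF0 = 11110000, payload 000 (3 bits).
Byte 2: 0x92 = 10010010 (10xxxxxx ✓), payload 010010.
Byte 3: 0x8D = 10001101 (10xxxxxx ✓), payload 001101.
Byte 4: 0xB2 = 10110010 (10xxxxxx ✓), payload 110010.
Concatenate: 000010010001101110010 = 0x12372 (21 bits → U+12372).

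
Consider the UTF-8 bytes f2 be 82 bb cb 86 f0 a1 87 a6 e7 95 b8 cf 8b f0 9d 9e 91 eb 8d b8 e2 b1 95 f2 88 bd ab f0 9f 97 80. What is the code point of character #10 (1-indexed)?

U+1F5C0

Offset 0: leading byte 0xF2 = 11110010 → 4-byte char #1 = F2 BE 82 BB.
Offset 4: leading byte 0xCB = 11001011 → 2-byte char #2 = CB 86.
Offset 6: leading byte 0xF0 = 11110000 → 4-byte char #3 = F0 A1 87 A6.
Offset 10: leading byte 0xE7 = 11100111 → 3-byte char #4 = E7 95 B8.
Offset 13: leading byte 0xCF = 11001111 → 2-byte char #5 = CF 8B.
Offset 15: leading byte 0xF0 = 11110000 → 4-byte char #6 = F0 9D 9E 91.
Offset 19: leading byte 0xEB = 11101011 → 3-byte char #7 = EB 8D B8.
Offset 22: leading byte 0xE2 = 11100010 → 3-byte char #8 = E2 B1 95.
Offset 25: leading byte 0xF2 = 11110010 → 4-byte char #9 = F2 88 BD AB.
Offset 29: leading byte 0xF0 = 11110000 → 4-byte char #10 = F0 9F 97 80.
Leading byte 0xF0 = 11110000 matches 11110xxx → 4-byte sequence.
Byte 1: 0xF0 = 11110000, payload 000 (3 bits).
Byte 2: 0x9F = 10011111 (10xxxxxx ✓), payload 011111.
Byte 3: 0x97 = 10010111 (10xxxxxx ✓), payload 010111.
Byte 4: 0x80 = 10000000 (10xxxxxx ✓), payload 000000.
Concatenate: 000011111010111000000 = 0x1F5C0 (21 bits → U+1F5C0).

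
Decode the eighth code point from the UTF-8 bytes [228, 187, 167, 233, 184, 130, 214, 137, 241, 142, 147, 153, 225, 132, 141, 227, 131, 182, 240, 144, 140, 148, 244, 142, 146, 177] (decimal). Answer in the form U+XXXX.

U+10E4B1

Offset 0: leading byte 0xE4 = 11100100 → 3-byte char #1 = E4 BB A7.
Offset 3: leading byte 0xE9 = 11101001 → 3-byte char #2 = E9 B8 82.
Offset 6: leading byte 0xD6 = 11010110 → 2-byte char #3 = D6 89.
Offset 8: leading byte 0xF1 = 11110001 → 4-byte char #4 = F1 8E 93 99.
Offset 12: leading byte 0xE1 = 11100001 → 3-byte char #5 = E1 84 8D.
Offset 15: leading byte 0xE3 = 11100011 → 3-byte char #6 = E3 83 B6.
Offset 18: leading byte 0xF0 = 11110000 → 4-byte char #7 = F0 90 8C 94.
Offset 22: leading byte 0xF4 = 11110100 → 4-byte char #8 = F4 8E 92 B1.
Leading byte 0xF4 = 11110100 matches 11110xxx → 4-byte sequence.
Byte 1: 0xF4 = 11110100, payload 100 (3 bits).
Byte 2: 0x8E = 10001110 (10xxxxxx ✓), payload 001110.
Byte 3: 0x92 = 10010010 (10xxxxxx ✓), payload 010010.
Byte 4: 0xB1 = 10110001 (10xxxxxx ✓), payload 110001.
Concatenate: 100001110010010110001 = 0x10E4B1 (21 bits → U+10E4B1).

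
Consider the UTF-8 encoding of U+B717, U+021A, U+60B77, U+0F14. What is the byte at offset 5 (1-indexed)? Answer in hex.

0x9A

1-indexed offset 5 is 0-indexed offset 4.
U+B717 → 3-byte form EB 9C 97 at offsets 0–2.
U+021A → 2-byte form C8 9A at offsets 3–4.
Offset 4 falls in char 2's range; it's byte 2 of C8 9A = 0x9A.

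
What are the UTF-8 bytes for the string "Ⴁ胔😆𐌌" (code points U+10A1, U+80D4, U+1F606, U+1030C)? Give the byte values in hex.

U+10A1: 3-byte form → E1 82 A1.
U+80D4: 3-byte form → E8 83 94.
U+1F606: 4-byte form → F0 9F 98 86.
U+1030C: 4-byte form → F0 90 8C 8C.
Concatenated (14 bytes): E1 82 A1 E8 83 94 F0 9F 98 86 F0 90 8C 8C.

E1 82 A1 E8 83 94 F0 9F 98 86 F0 90 8C 8C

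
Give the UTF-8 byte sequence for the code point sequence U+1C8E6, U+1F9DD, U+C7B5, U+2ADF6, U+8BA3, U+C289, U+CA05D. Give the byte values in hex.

U+1C8E6: 4-byte form → F0 9C A3 A6.
U+1F9DD: 4-byte form → F0 9F A7 9D.
U+C7B5: 3-byte form → EC 9E B5.
U+2ADF6: 4-byte form → F0 AA B7 B6.
U+8BA3: 3-byte form → E8 AE A3.
U+C289: 3-byte form → EC 8A 89.
U+CA05D: 4-byte form → F3 8A 81 9D.
Concatenated (25 bytes): F0 9C A3 A6 F0 9F A7 9D EC 9E B5 F0 AA B7 B6 E8 AE A3 EC 8A 89 F3 8A 81 9D.

F0 9C A3 A6 F0 9F A7 9D EC 9E B5 F0 AA B7 B6 E8 AE A3 EC 8A 89 F3 8A 81 9D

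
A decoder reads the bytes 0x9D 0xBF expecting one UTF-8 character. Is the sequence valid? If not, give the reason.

invalid (continuation byte with no leading byte)

Byte 0x9D = 10011101 has the form 10xxxxxx — a continuation byte — but there is no preceding leading byte.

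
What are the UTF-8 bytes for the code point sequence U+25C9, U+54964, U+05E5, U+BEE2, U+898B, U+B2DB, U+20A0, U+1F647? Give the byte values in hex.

E2 97 89 F1 94 A5 A4 D7 A5 EB BB A2 E8 A6 8B EB 8B 9B E2 82 A0 F0 9F 99 87

U+25C9: 3-byte form → E2 97 89.
U+54964: 4-byte form → F1 94 A5 A4.
U+05E5: 2-byte form → D7 A5.
U+BEE2: 3-byte form → EB BB A2.
U+898B: 3-byte form → E8 A6 8B.
U+B2DB: 3-byte form → EB 8B 9B.
U+20A0: 3-byte form → E2 82 A0.
U+1F647: 4-byte form → F0 9F 99 87.
Concatenated (25 bytes): E2 97 89 F1 94 A5 A4 D7 A5 EB BB A2 E8 A6 8B EB 8B 9B E2 82 A0 F0 9F 99 87.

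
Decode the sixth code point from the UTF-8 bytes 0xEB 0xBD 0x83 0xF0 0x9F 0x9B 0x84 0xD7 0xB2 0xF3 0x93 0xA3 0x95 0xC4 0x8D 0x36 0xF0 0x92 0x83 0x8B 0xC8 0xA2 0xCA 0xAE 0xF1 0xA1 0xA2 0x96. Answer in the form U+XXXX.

Offset 0: leading byte 0xEB = 11101011 → 3-byte char #1 = EB BD 83.
Offset 3: leading byte 0xF0 = 11110000 → 4-byte char #2 = F0 9F 9B 84.
Offset 7: leading byte 0xD7 = 11010111 → 2-byte char #3 = D7 B2.
Offset 9: leading byte 0xF3 = 11110011 → 4-byte char #4 = F3 93 A3 95.
Offset 13: leading byte 0xC4 = 11000100 → 2-byte char #5 = C4 8D.
Offset 15: leading byte 0x36 = 00110110 → 1-byte char #6 = 36.
Leading byte 0x36 = 00110110 matches 0xxxxxxx → 1-byte sequence.
Byte 1: 0x36 = 00110110, payload 0110110 (7 bits).
Concatenate: 0110110 = 0x36 (7 bits → U+0036).

U+0036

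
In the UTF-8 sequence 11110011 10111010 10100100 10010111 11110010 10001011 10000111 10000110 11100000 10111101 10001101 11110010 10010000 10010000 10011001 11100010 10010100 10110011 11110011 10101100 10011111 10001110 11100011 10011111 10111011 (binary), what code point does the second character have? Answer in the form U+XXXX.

Offset 0: leading byte 0xF3 = 11110011 → 4-byte char #1 = F3 BA A4 97.
Offset 4: leading byte 0xF2 = 11110010 → 4-byte char #2 = F2 8B 87 86.
Leading byte 0xF2 = 11110010 matches 11110xxx → 4-byte sequence.
Byte 1: 0xF2 = 11110010, payload 010 (3 bits).
Byte 2: 0x8B = 10001011 (10xxxxxx ✓), payload 001011.
Byte 3: 0x87 = 10000111 (10xxxxxx ✓), payload 000111.
Byte 4: 0x86 = 10000110 (10xxxxxx ✓), payload 000110.
Concatenate: 010001011000111000110 = 0x8B1C6 (21 bits → U+8B1C6).

U+8B1C6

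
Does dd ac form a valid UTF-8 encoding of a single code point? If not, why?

Leading byte 0xDD = 11011101 → 2-byte form.
Continuation bytes 0xAC=10101100 all match 10xxxxxx.
Decoded value 0x76C is ≥ 0x80 (shortest form) and not a surrogate.

valid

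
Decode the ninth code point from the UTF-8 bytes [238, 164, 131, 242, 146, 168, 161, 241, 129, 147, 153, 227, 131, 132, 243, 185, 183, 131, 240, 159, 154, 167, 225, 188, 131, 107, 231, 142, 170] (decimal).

U+73AA

Offset 0: leading byte 0xEE = 11101110 → 3-byte char #1 = EE A4 83.
Offset 3: leading byte 0xF2 = 11110010 → 4-byte char #2 = F2 92 A8 A1.
Offset 7: leading byte 0xF1 = 11110001 → 4-byte char #3 = F1 81 93 99.
Offset 11: leading byte 0xE3 = 11100011 → 3-byte char #4 = E3 83 84.
Offset 14: leading byte 0xF3 = 11110011 → 4-byte char #5 = F3 B9 B7 83.
Offset 18: leading byte 0xF0 = 11110000 → 4-byte char #6 = F0 9F 9A A7.
Offset 22: leading byte 0xE1 = 11100001 → 3-byte char #7 = E1 BC 83.
Offset 25: leading byte 0x6B = 01101011 → 1-byte char #8 = 6B.
Offset 26: leading byte 0xE7 = 11100111 → 3-byte char #9 = E7 8E AA.
Leading byte 0xE7 = 11100111 matches 1110xxxx → 3-byte sequence.
Byte 1: 0xE7 = 11100111, payload 0111 (4 bits).
Byte 2: 0x8E = 10001110 (10xxxxxx ✓), payload 001110.
Byte 3: 0xAA = 10101010 (10xxxxxx ✓), payload 101010.
Concatenate: 0111001110101010 = 0x73AA (16 bits → U+73AA).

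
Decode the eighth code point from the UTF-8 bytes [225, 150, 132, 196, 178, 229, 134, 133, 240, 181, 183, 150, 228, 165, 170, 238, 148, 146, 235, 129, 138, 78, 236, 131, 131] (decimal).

U+004E

Offset 0: leading byte 0xE1 = 11100001 → 3-byte char #1 = E1 96 84.
Offset 3: leading byte 0xC4 = 11000100 → 2-byte char #2 = C4 B2.
Offset 5: leading byte 0xE5 = 11100101 → 3-byte char #3 = E5 86 85.
Offset 8: leading byte 0xF0 = 11110000 → 4-byte char #4 = F0 B5 B7 96.
Offset 12: leading byte 0xE4 = 11100100 → 3-byte char #5 = E4 A5 AA.
Offset 15: leading byte 0xEE = 11101110 → 3-byte char #6 = EE 94 92.
Offset 18: leading byte 0xEB = 11101011 → 3-byte char #7 = EB 81 8A.
Offset 21: leading byte 0x4E = 01001110 → 1-byte char #8 = 4E.
Leading byte 0x4E = 01001110 matches 0xxxxxxx → 1-byte sequence.
Byte 1: 0x4E = 01001110, payload 1001110 (7 bits).
Concatenate: 1001110 = 0x4E (7 bits → U+004E).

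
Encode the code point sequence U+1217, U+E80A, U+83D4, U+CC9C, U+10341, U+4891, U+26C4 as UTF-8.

U+1217: 3-byte form → E1 88 97.
U+E80A: 3-byte form → EE A0 8A.
U+83D4: 3-byte form → E8 8F 94.
U+CC9C: 3-byte form → EC B2 9C.
U+10341: 4-byte form → F0 90 8D 81.
U+4891: 3-byte form → E4 A2 91.
U+26C4: 3-byte form → E2 9B 84.
Concatenated (22 bytes): E1 88 97 EE A0 8A E8 8F 94 EC B2 9C F0 90 8D 81 E4 A2 91 E2 9B 84.

E1 88 97 EE A0 8A E8 8F 94 EC B2 9C F0 90 8D 81 E4 A2 91 E2 9B 84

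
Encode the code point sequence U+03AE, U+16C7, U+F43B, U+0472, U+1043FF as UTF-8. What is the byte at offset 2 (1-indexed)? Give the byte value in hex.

1-indexed offset 2 is 0-indexed offset 1.
U+03AE → 2-byte form CE AE at offsets 0–1.
Offset 1 falls in char 1's range; it's byte 2 of CE AE = 0xAE.

0xAE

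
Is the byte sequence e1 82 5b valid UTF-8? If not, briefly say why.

Leading byte 0xE1 = 11100001 → 3-byte form.
Byte 3 is 0x5B = 01011011, which is not 10xxxxxx — expected a continuation byte.

invalid (non-continuation byte where continuation expected)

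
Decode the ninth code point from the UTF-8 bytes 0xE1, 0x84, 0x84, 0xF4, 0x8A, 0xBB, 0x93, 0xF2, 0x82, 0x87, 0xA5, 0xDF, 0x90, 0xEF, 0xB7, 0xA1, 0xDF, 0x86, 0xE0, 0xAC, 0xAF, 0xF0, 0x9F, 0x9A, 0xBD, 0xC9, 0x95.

Offset 0: leading byte 0xE1 = 11100001 → 3-byte char #1 = E1 84 84.
Offset 3: leading byte 0xF4 = 11110100 → 4-byte char #2 = F4 8A BB 93.
Offset 7: leading byte 0xF2 = 11110010 → 4-byte char #3 = F2 82 87 A5.
Offset 11: leading byte 0xDF = 11011111 → 2-byte char #4 = DF 90.
Offset 13: leading byte 0xEF = 11101111 → 3-byte char #5 = EF B7 A1.
Offset 16: leading byte 0xDF = 11011111 → 2-byte char #6 = DF 86.
Offset 18: leading byte 0xE0 = 11100000 → 3-byte char #7 = E0 AC AF.
Offset 21: leading byte 0xF0 = 11110000 → 4-byte char #8 = F0 9F 9A BD.
Offset 25: leading byte 0xC9 = 11001001 → 2-byte char #9 = C9 95.
Leading byte 0xC9 = 11001001 matches 110xxxxx → 2-byte sequence.
Byte 1: 0xC9 = 11001001, payload 01001 (5 bits).
Byte 2: 0x95 = 10010101 (10xxxxxx ✓), payload 010101.
Concatenate: 01001010101 = 0x255 (11 bits → U+0255).

U+0255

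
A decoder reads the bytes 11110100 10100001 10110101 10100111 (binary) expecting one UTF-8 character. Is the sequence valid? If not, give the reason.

Leading byte 0xF4 = 11110100 → 4-byte form.
Payload = 0x121D67, which exceeds U+10FFFF, the maximum Unicode code point. (Leading bytes F5–FF, or F4 followed by ≥ 0x90, are invalid.)

invalid (encodes a value above U+10FFFF)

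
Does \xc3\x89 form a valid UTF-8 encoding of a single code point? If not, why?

valid

Leading byte 0xC3 = 11000011 → 2-byte form.
Continuation bytes 0x89=10001001 all match 10xxxxxx.
Decoded value 0xC9 is ≥ 0x80 (shortest form) and not a surrogate.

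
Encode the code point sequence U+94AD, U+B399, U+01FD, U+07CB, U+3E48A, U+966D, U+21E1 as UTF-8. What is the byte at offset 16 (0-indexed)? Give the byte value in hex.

0xAD

U+94AD → 3-byte form E9 92 AD at offsets 0–2.
U+B399 → 3-byte form EB 8E 99 at offsets 3–5.
U+01FD → 2-byte form C7 BD at offsets 6–7.
U+07CB → 2-byte form DF 8B at offsets 8–9.
U+3E48A → 4-byte form F0 BE 92 8A at offsets 10–13.
U+966D → 3-byte form E9 99 AD at offsets 14–16.
Offset 16 falls in char 6's range; it's byte 3 of E9 99 AD = 0xAD.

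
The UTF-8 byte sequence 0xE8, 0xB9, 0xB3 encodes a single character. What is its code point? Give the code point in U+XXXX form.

U+8E73

Leading byte 0xE8 = 11101000 matches 1110xxxx → 3-byte sequence.
Byte 1: 0xE8 = 11101000, payload 1000 (4 bits).
Byte 2: 0xB9 = 10111001 (10xxxxxx ✓), payload 111001.
Byte 3: 0xB3 = 10110011 (10xxxxxx ✓), payload 110011.
Concatenate: 1000111001110011 = 0x8E73 (16 bits → U+8E73).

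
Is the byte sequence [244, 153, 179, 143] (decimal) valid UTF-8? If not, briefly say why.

Leading byte 0xF4 = 11110100 → 4-byte form.
Payload = 0x119CCF, which exceeds U+10FFFF, the maximum Unicode code point. (Leading bytes F5–FF, or F4 followed by ≥ 0x90, are invalid.)

invalid (encodes a value above U+10FFFF)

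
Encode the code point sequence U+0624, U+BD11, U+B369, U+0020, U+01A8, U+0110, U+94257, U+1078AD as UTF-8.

D8 A4 EB B4 91 EB 8D A9 20 C6 A8 C4 90 F2 94 89 97 F4 87 A2 AD

U+0624: 2-byte form → D8 A4.
U+BD11: 3-byte form → EB B4 91.
U+B369: 3-byte form → EB 8D A9.
U+0020: 1-byte form → 20.
U+01A8: 2-byte form → C6 A8.
U+0110: 2-byte form → C4 90.
U+94257: 4-byte form → F2 94 89 97.
U+1078AD: 4-byte form → F4 87 A2 AD.
Concatenated (21 bytes): D8 A4 EB B4 91 EB 8D A9 20 C6 A8 C4 90 F2 94 89 97 F4 87 A2 AD.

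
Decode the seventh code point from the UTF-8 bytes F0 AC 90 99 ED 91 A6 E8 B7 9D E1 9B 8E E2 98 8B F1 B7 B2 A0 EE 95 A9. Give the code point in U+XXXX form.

U+E569

Offset 0: leading byte 0xF0 = 11110000 → 4-byte char #1 = F0 AC 90 99.
Offset 4: leading byte 0xED = 11101101 → 3-byte char #2 = ED 91 A6.
Offset 7: leading byte 0xE8 = 11101000 → 3-byte char #3 = E8 B7 9D.
Offset 10: leading byte 0xE1 = 11100001 → 3-byte char #4 = E1 9B 8E.
Offset 13: leading byte 0xE2 = 11100010 → 3-byte char #5 = E2 98 8B.
Offset 16: leading byte 0xF1 = 11110001 → 4-byte char #6 = F1 B7 B2 A0.
Offset 20: leading byte 0xEE = 11101110 → 3-byte char #7 = EE 95 A9.
Leading byte 0xEE = 11101110 matches 1110xxxx → 3-byte sequence.
Byte 1: 0xEE = 11101110, payload 1110 (4 bits).
Byte 2: 0x95 = 10010101 (10xxxxxx ✓), payload 010101.
Byte 3: 0xA9 = 10101001 (10xxxxxx ✓), payload 101001.
Concatenate: 1110010101101001 = 0xE569 (16 bits → U+E569).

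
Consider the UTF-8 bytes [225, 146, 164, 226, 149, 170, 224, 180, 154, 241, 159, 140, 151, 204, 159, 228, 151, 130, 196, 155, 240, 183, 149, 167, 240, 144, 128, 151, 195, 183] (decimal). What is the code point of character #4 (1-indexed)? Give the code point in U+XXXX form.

Offset 0: leading byte 0xE1 = 11100001 → 3-byte char #1 = E1 92 A4.
Offset 3: leading byte 0xE2 = 11100010 → 3-byte char #2 = E2 95 AA.
Offset 6: leading byte 0xE0 = 11100000 → 3-byte char #3 = E0 B4 9A.
Offset 9: leading byte 0xF1 = 11110001 → 4-byte char #4 = F1 9F 8C 97.
Leading byte 0xF1 = 11110001 matches 11110xxx → 4-byte sequence.
Byte 1: 0xF1 = 11110001, payload 001 (3 bits).
Byte 2: 0x9F = 10011111 (10xxxxxx ✓), payload 011111.
Byte 3: 0x8C = 10001100 (10xxxxxx ✓), payload 001100.
Byte 4: 0x97 = 10010111 (10xxxxxx ✓), payload 010111.
Concatenate: 001011111001100010111 = 0x5F317 (21 bits → U+5F317).

U+5F317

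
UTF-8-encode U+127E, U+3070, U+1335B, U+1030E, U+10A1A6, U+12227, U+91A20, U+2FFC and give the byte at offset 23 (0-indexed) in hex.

0x91

U+127E → 3-byte form E1 89 BE at offsets 0–2.
U+3070 → 3-byte form E3 81 B0 at offsets 3–5.
U+1335B → 4-byte form F0 93 8D 9B at offsets 6–9.
U+1030E → 4-byte form F0 90 8C 8E at offsets 10–13.
U+10A1A6 → 4-byte form F4 8A 86 A6 at offsets 14–17.
U+12227 → 4-byte form F0 92 88 A7 at offsets 18–21.
U+91A20 → 4-byte form F2 91 A8 A0 at offsets 22–25.
Offset 23 falls in char 7's range; it's byte 2 of F2 91 A8 A0 = 0x91.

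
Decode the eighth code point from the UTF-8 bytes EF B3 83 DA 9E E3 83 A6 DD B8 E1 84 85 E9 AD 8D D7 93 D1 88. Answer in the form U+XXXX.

U+0448

Offset 0: leading byte 0xEF = 11101111 → 3-byte char #1 = EF B3 83.
Offset 3: leading byte 0xDA = 11011010 → 2-byte char #2 = DA 9E.
Offset 5: leading byte 0xE3 = 11100011 → 3-byte char #3 = E3 83 A6.
Offset 8: leading byte 0xDD = 11011101 → 2-byte char #4 = DD B8.
Offset 10: leading byte 0xE1 = 11100001 → 3-byte char #5 = E1 84 85.
Offset 13: leading byte 0xE9 = 11101001 → 3-byte char #6 = E9 AD 8D.
Offset 16: leading byte 0xD7 = 11010111 → 2-byte char #7 = D7 93.
Offset 18: leading byte 0xD1 = 11010001 → 2-byte char #8 = D1 88.
Leading byte 0xD1 = 11010001 matches 110xxxxx → 2-byte sequence.
Byte 1: 0xD1 = 11010001, payload 10001 (5 bits).
Byte 2: 0x88 = 10001000 (10xxxxxx ✓), payload 001000.
Concatenate: 10001001000 = 0x448 (11 bits → U+0448).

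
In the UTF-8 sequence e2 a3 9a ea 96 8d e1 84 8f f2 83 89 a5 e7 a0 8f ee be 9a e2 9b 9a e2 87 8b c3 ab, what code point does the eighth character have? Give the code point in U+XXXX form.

Offset 0: leading byte 0xE2 = 11100010 → 3-byte char #1 = E2 A3 9A.
Offset 3: leading byte 0xEA = 11101010 → 3-byte char #2 = EA 96 8D.
Offset 6: leading byte 0xE1 = 11100001 → 3-byte char #3 = E1 84 8F.
Offset 9: leading byte 0xF2 = 11110010 → 4-byte char #4 = F2 83 89 A5.
Offset 13: leading byte 0xE7 = 11100111 → 3-byte char #5 = E7 A0 8F.
Offset 16: leading byte 0xEE = 11101110 → 3-byte char #6 = EE BE 9A.
Offset 19: leading byte 0xE2 = 11100010 → 3-byte char #7 = E2 9B 9A.
Offset 22: leading byte 0xE2 = 11100010 → 3-byte char #8 = E2 87 8B.
Leading byte 0xE2 = 11100010 matches 1110xxxx → 3-byte sequence.
Byte 1: 0xE2 = 11100010, payload 0010 (4 bits).
Byte 2: 0x87 = 10000111 (10xxxxxx ✓), payload 000111.
Byte 3: 0x8B = 10001011 (10xxxxxx ✓), payload 001011.
Concatenate: 0010000111001011 = 0x21CB (16 bits → U+21CB).

U+21CB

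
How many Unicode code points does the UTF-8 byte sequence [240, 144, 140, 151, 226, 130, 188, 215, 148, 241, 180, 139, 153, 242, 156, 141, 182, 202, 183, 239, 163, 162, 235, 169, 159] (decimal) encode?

8

Byte at offset 0: 0xF0 = 11110000 → 4-byte char (#1). Advance 4.
Byte at offset 4: 0xE2 = 11100010 → 3-byte char (#2). Advance 3.
Byte at offset 7: 0xD7 = 11010111 → 2-byte char (#3). Advance 2.
Byte at offset 9: 0xF1 = 11110001 → 4-byte char (#4). Advance 4.
Byte at offset 13: 0xF2 = 11110010 → 4-byte char (#5). Advance 4.
Byte at offset 17: 0xCA = 11001010 → 2-byte char (#6). Advance 2.
Byte at offset 19: 0xEF = 11101111 → 3-byte char (#7). Advance 3.
Byte at offset 22: 0xEB = 11101011 → 3-byte char (#8). Advance 3.
Reached end at offset 25 after 8 code points.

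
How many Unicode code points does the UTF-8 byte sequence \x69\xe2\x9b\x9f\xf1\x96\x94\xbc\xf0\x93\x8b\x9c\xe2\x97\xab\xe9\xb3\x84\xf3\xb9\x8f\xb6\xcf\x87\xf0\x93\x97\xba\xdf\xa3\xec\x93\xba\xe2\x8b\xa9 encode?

Byte at offset 0: 0x69 = 01101001 → 1-byte char (#1). Advance 1.
Byte at offset 1: 0xE2 = 11100010 → 3-byte char (#2). Advance 3.
Byte at offset 4: 0xF1 = 11110001 → 4-byte char (#3). Advance 4.
Byte at offset 8: 0xF0 = 11110000 → 4-byte char (#4). Advance 4.
Byte at offset 12: 0xE2 = 11100010 → 3-byte char (#5). Advance 3.
Byte at offset 15: 0xE9 = 11101001 → 3-byte char (#6). Advance 3.
Byte at offset 18: 0xF3 = 11110011 → 4-byte char (#7). Advance 4.
Byte at offset 22: 0xCF = 11001111 → 2-byte char (#8). Advance 2.
Byte at offset 24: 0xF0 = 11110000 → 4-byte char (#9). Advance 4.
Byte at offset 28: 0xDF = 11011111 → 2-byte char (#10). Advance 2.
Byte at offset 30: 0xEC = 11101100 → 3-byte char (#11). Advance 3.
Byte at offset 33: 0xE2 = 11100010 → 3-byte char (#12). Advance 3.
Reached end at offset 36 after 12 code points.

12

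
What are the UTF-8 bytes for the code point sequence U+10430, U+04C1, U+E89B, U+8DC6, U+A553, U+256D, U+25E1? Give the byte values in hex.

F0 90 90 B0 D3 81 EE A2 9B E8 B7 86 EA 95 93 E2 95 AD E2 97 A1

U+10430: 4-byte form → F0 90 90 B0.
U+04C1: 2-byte form → D3 81.
U+E89B: 3-byte form → EE A2 9B.
U+8DC6: 3-byte form → E8 B7 86.
U+A553: 3-byte form → EA 95 93.
U+256D: 3-byte form → E2 95 AD.
U+25E1: 3-byte form → E2 97 A1.
Concatenated (21 bytes): F0 90 90 B0 D3 81 EE A2 9B E8 B7 86 EA 95 93 E2 95 AD E2 97 A1.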